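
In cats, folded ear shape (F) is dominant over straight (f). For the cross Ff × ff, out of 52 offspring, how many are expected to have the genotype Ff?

Punnett square for Ff × ff:
Offspring genotypes: 2 Ff, 2 ff
Total offspring: 4
Count with target: 2
Probability: 2/4 = 1/2
Expected count = 1/2 × 52 = 26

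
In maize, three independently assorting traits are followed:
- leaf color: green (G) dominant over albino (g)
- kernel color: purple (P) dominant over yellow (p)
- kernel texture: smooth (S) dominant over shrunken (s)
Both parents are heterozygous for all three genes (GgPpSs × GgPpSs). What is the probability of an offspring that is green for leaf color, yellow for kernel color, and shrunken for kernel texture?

Trihybrid cross: GgPpSs × GgPpSs
Each trait segregates independently with a 3:1 phenotypic ratio, so each gene contributes 3/4 (dominant) or 1/4 (recessive).
Target: green (leaf color), yellow (kernel color), shrunken (kernel texture)
Probability = product of independent per-trait probabilities
= 3/4 × 1/4 × 1/4 = 3/64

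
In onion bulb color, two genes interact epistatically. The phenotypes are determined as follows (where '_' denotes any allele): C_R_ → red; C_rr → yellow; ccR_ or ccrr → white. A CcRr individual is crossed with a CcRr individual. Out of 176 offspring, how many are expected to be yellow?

Cross: CcRr × CcRr — consider each gene separately:
C gene: Cc × Cc → 1 CC, 2 Cc, 1 cc → 3 C_ : 1 cc (out of 4)
R gene: Rr × Rr → 1 RR, 2 Rr, 1 rr → 3 R_ : 1 rr (out of 4)
Genotype classes (out of 4 × 4 = 16): C_R_ = 3×3 = 9; C_rr = 3×1 = 3; ccR_ = 1×3 = 3; ccrr = 1×1 = 1
Apply the phenotype rules: C_R_ (9) → red; C_rr (3) → yellow; ccR_ (3) + ccrr (1) → white
Phenotype counts (out of 16): 9 red, 3 yellow, 4 white
yellow: 3 out of 16 → fraction 3/16
Expected count = 3/16 × 176 = 33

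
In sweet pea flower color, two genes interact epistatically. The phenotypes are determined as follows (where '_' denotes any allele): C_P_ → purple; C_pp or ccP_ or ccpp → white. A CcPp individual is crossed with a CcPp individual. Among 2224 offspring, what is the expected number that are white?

Cross: CcPp × CcPp — consider each gene separately:
C gene: Cc × Cc → 1 CC, 2 Cc, 1 cc → 3 C_ : 1 cc (out of 4)
P gene: Pp × Pp → 1 PP, 2 Pp, 1 pp → 3 P_ : 1 pp (out of 4)
Genotype classes (out of 4 × 4 = 16): C_P_ = 3×3 = 9; C_pp = 3×1 = 3; ccP_ = 1×3 = 3; ccpp = 1×1 = 1
Apply the phenotype rules: C_P_ (9) → purple; C_pp (3) + ccP_ (3) + ccpp (1) → white
Phenotype counts (out of 16): 9 purple, 7 white
white: 7 out of 16 → fraction 7/16
Expected count = 7/16 × 2224 = 973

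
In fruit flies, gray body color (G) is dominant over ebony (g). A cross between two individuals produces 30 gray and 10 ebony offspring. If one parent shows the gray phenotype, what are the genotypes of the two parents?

Observed offspring: 30 gray, 10 ebony
The observed ratio simplifies to 3:1. Ebony (gg) offspring appear, so each parent must contribute one g allele. The parent stated to show gray carries G, so it is Gg. The other parent is then either Gg or gg: Gg × gg would give a 1:1 split, whereas Gg × Gg gives 3:1 — matching the data. So both parents are heterozygous (Gg × Gg).
Parent genotypes: Gg × Gg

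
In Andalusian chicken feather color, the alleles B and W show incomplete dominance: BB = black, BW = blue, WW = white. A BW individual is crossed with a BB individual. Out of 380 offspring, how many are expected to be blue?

Punnett square for BW × BB:
Offspring genotypes: 2 BB, 2 BW
Phenotype counts: 2 black, 2 blue
blue: 2 out of 4 → fraction 1/2
Expected count = 1/2 × 380 = 190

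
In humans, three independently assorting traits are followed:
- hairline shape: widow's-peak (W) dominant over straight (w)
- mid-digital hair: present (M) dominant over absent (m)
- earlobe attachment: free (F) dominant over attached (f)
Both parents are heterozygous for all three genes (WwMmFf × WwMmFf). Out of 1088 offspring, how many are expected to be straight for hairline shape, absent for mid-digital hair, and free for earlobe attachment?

Trihybrid cross: WwMmFf × WwMmFf
Each trait segregates independently with a 3:1 phenotypic ratio, so each gene contributes 3/4 (dominant) or 1/4 (recessive).
Target: straight (hairline shape), absent (mid-digital hair), free (earlobe attachment)
Probability = product of independent per-trait probabilities
= 1/4 × 1/4 × 3/4 = 3/64
Expected count = 3/64 × 1088 = 51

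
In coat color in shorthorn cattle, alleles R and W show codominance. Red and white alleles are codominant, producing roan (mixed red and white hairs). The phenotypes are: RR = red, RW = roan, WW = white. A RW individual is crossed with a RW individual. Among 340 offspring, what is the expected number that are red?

Punnett square for RW × RW:
Offspring genotypes: 1 RR, 2 RW, 1 WW
Phenotype counts: 1 red, 2 roan, 1 white
red: 1 out of 4 → fraction 1/4
Expected count = 1/4 × 340 = 85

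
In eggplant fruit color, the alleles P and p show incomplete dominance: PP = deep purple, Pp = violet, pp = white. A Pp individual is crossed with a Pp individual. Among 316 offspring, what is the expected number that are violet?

Punnett square for Pp × Pp:
Offspring genotypes: 1 PP, 2 Pp, 1 pp
Phenotype counts: 1 deep purple, 2 violet, 1 white
violet: 2 out of 4 → fraction 1/2
Expected count = 1/2 × 316 = 158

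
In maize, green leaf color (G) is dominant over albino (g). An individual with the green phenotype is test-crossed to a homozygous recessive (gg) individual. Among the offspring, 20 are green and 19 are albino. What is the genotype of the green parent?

Test cross: ? × gg
Offspring: 20 green, 19 albino — approximately 1:1.
A 1:1 ratio in a test cross indicates the unknown parent is heterozygous (Gg).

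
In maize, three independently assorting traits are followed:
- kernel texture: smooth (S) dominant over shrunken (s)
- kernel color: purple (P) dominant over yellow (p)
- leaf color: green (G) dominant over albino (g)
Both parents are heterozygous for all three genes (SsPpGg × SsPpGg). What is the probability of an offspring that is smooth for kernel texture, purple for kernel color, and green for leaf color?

Trihybrid cross: SsPpGg × SsPpGg
Each trait segregates independently with a 3:1 phenotypic ratio, so each gene contributes 3/4 (dominant) or 1/4 (recessive).
Target: smooth (kernel texture), purple (kernel color), green (leaf color)
Probability = product of independent per-trait probabilities
= 3/4 × 3/4 × 3/4 = 27/64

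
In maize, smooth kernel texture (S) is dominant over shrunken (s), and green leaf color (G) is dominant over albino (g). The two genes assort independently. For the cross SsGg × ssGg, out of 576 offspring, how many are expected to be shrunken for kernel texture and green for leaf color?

Dihybrid cross SsGg × ssGg — consider each gene separately:
kernel texture: Ss × ss → 2 Ss, 2 ss → 2 S_ : 2 ss (out of 4)
leaf color: Gg × Gg → 1 GG, 2 Gg, 1 gg → 3 G_ : 1 gg (out of 4)
Looking for: shrunken (ss) and green (G_)
P(shrunken) = 2/4, P(green) = 3/4
P(both) = 2/4 × 3/4 = 6/16 = 3/8
Expected count = 3/8 × 576 = 216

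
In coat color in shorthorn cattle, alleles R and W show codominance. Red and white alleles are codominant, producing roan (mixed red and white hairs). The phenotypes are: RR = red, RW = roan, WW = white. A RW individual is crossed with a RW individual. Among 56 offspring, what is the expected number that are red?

Punnett square for RW × RW:
Offspring genotypes: 1 RR, 2 RW, 1 WW
Phenotype counts: 1 red, 2 roan, 1 white
red: 1 out of 4 → fraction 1/4
Expected count = 1/4 × 56 = 14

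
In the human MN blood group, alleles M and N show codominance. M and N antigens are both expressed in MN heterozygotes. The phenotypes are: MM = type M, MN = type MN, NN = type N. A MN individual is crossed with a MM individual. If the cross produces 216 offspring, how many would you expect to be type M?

Punnett square for MN × MM:
Offspring genotypes: 2 MM, 2 MN
Phenotype counts: 2 type M, 2 type MN
type M: 2 out of 4 → fraction 1/2
Expected count = 1/2 × 216 = 108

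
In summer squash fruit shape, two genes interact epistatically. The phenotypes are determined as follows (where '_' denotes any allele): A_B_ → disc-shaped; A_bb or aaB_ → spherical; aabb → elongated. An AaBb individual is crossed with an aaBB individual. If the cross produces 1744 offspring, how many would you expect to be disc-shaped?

Cross: AaBb × aaBB — consider each gene separately:
A gene: Aa × aa → 2 Aa, 2 aa → 2 A_ : 2 aa (out of 4)
B gene: Bb × BB → 2 BB, 2 Bb → 4 B_ (out of 4)
Genotype classes (out of 4 × 4 = 16): A_B_ = 2×4 = 8; aaB_ = 2×4 = 8
Apply the phenotype rules: A_B_ (8) → disc-shaped; aaB_ (8) → spherical
Phenotype counts (out of 16): 8 disc-shaped, 8 spherical
disc-shaped: 8 out of 16 → fraction 1/2
Expected count = 1/2 × 1744 = 872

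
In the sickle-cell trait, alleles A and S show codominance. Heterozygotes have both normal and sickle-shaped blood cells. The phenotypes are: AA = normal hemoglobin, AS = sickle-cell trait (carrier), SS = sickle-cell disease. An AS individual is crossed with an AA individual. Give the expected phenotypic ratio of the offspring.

Punnett square for AS × AA:
Offspring genotypes: 2 AA, 2 AS
Phenotype counts: 2 normal hemoglobin, 2 sickle-cell trait (carrier)
Ratio: 1 normal hemoglobin : 1 sickle-cell trait (carrier)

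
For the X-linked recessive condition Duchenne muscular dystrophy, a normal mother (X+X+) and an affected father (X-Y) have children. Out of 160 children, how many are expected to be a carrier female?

Cross: X+X+ × X-Y
Offspring: 2 X+X-, 2 X+Y
Probability of a carrier female: 2/4 = 1/2
Expected count = 1/2 × 160 = 80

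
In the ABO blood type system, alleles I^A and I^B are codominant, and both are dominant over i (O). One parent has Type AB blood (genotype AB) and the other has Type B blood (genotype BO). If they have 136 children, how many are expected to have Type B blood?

Cross: AB × BO
Possible offspring genotypes: 1 AB, 1 AO, 1 BB, 1 BO
Blood type counts: 1 Type AB, 1 Type A, 2 Type B
Probability of Type B: 2/4 = 1/2
Expected count = 1/2 × 136 = 68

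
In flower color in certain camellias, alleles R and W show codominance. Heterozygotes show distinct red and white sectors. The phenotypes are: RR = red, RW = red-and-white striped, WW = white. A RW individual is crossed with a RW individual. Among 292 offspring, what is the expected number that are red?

Punnett square for RW × RW:
Offspring genotypes: 1 RR, 2 RW, 1 WW
Phenotype counts: 1 red, 2 red-and-white striped, 1 white
red: 1 out of 4 → fraction 1/4
Expected count = 1/4 × 292 = 73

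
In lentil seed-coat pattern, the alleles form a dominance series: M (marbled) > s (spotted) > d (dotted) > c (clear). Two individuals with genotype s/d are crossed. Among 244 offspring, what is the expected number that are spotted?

Cross: s/d × s/d
Allele dominance: M > s > d > c
Offspring genotypes: 1 s/s, 2 s/d, 1 d/d
Phenotype counts: 3 spotted, 1 dotted
spotted: 3 out of 4 → fraction 3/4
Expected count = 3/4 × 244 = 183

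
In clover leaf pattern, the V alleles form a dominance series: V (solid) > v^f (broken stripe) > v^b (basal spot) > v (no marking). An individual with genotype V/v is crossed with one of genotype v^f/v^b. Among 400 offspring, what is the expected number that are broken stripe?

Cross: V/v × v^f/v^b
Allele dominance: V > v^f > v^b > v
Offspring genotypes: 1 V/v^f, 1 V/v^b, 1 v^f/v, 1 v^b/v
Phenotype counts: 2 solid, 1 broken stripe, 1 basal spot
broken stripe: 1 out of 4 → fraction 1/4
Expected count = 1/4 × 400 = 100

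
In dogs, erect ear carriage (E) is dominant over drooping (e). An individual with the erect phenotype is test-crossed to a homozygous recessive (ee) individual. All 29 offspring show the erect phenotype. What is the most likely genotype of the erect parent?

Test cross: ? × ee
All offspring are erect.
If the unknown parent were heterozygous (Ee), about half of 29 offspring would be drooping; none are. The unknown parent is most likely homozygous dominant (EE).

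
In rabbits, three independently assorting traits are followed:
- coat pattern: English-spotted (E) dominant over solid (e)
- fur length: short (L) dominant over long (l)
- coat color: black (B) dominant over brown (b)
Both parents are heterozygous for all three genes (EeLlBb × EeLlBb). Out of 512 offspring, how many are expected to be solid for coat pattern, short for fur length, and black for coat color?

Trihybrid cross: EeLlBb × EeLlBb
Each trait segregates independently with a 3:1 phenotypic ratio, so each gene contributes 3/4 (dominant) or 1/4 (recessive).
Target: solid (coat pattern), short (fur length), black (coat color)
Probability = product of independent per-trait probabilities
= 1/4 × 3/4 × 3/4 = 9/64
Expected count = 9/64 × 512 = 72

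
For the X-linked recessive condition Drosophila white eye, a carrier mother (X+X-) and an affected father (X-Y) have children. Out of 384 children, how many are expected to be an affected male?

Cross: X+X- × X-Y
Offspring: 1 X+X-, 1 X+Y, 1 X-X-, 1 X-Y
Probability of an affected male: 1/4
Expected count = 1/4 × 384 = 96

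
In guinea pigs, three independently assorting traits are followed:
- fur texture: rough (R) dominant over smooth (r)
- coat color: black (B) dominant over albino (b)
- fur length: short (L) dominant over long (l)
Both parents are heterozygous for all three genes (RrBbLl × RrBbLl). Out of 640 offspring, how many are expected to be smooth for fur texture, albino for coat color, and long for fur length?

Trihybrid cross: RrBbLl × RrBbLl
Each trait segregates independently with a 3:1 phenotypic ratio, so each gene contributes 3/4 (dominant) or 1/4 (recessive).
Target: smooth (fur texture), albino (coat color), long (fur length)
Probability = product of independent per-trait probabilities
= 1/4 × 1/4 × 1/4 = 1/64
Expected count = 1/64 × 640 = 10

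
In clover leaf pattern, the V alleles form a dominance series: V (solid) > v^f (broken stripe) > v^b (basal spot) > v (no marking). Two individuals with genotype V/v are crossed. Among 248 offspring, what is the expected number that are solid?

Cross: V/v × V/v
Allele dominance: V > v^f > v^b > v
Offspring genotypes: 1 V/V, 2 V/v, 1 v/v
Phenotype counts: 3 solid, 1 unmarked
solid: 3 out of 4 → fraction 3/4
Expected count = 3/4 × 248 = 186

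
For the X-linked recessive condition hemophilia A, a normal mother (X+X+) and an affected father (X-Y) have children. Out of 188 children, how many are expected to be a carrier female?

Cross: X+X+ × X-Y
Offspring: 2 X+X-, 2 X+Y
Probability of a carrier female: 2/4 = 1/2
Expected count = 1/2 × 188 = 94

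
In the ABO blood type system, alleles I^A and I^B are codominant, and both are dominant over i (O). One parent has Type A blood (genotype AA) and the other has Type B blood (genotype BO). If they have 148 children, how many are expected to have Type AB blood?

Cross: AA × BO
Possible offspring genotypes: 2 AB, 2 AO
Blood type counts: 2 Type AB, 2 Type A
Probability of Type AB: 2/4 = 1/2
Expected count = 1/2 × 148 = 74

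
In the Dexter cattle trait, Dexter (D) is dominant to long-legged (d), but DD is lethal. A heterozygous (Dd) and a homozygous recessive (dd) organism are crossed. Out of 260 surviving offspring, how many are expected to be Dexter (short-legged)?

Cross: Dd × dd
Punnett square offspring (before lethality): 2 Dd, 2 dd
No DD offspring are produced in this cross.
Dexter (short-legged): 2 out of 4 → fraction 1/2
Expected count = 1/2 × 260 = 130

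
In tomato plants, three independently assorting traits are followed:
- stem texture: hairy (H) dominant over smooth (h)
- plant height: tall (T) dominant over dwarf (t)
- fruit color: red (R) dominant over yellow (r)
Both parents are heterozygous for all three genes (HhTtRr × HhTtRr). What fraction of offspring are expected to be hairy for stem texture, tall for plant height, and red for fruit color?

Trihybrid cross: HhTtRr × HhTtRr
Each trait segregates independently with a 3:1 phenotypic ratio, so each gene contributes 3/4 (dominant) or 1/4 (recessive).
Target: hairy (stem texture), tall (plant height), red (fruit color)
Probability = product of independent per-trait probabilities
= 3/4 × 3/4 × 3/4 = 27/64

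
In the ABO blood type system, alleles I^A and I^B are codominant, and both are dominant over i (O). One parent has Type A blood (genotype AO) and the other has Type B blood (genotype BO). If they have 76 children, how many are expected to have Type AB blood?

Cross: AO × BO
Possible offspring genotypes: 1 AB, 1 AO, 1 BO, 1 OO
Blood type counts: 1 Type AB, 1 Type A, 1 Type B, 1 Type O
Probability of Type AB: 1/4
Expected count = 1/4 × 76 = 19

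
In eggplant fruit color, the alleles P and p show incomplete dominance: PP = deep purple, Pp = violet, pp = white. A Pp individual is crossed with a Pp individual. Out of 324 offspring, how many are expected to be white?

Punnett square for Pp × Pp:
Offspring genotypes: 1 PP, 2 Pp, 1 pp
Phenotype counts: 1 deep purple, 2 violet, 1 white
white: 1 out of 4 → fraction 1/4
Expected count = 1/4 × 324 = 81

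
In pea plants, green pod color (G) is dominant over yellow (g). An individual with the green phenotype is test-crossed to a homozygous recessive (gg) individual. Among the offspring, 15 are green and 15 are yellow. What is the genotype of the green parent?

Test cross: ? × gg
Offspring: 15 green, 15 yellow — approximately 1:1.
A 1:1 ratio in a test cross indicates the unknown parent is heterozygous (Gg).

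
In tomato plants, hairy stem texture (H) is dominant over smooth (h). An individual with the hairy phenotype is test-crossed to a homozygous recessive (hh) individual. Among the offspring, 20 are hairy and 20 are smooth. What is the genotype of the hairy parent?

Test cross: ? × hh
Offspring: 20 hairy, 20 smooth — approximately 1:1.
A 1:1 ratio in a test cross indicates the unknown parent is heterozygous (Hh).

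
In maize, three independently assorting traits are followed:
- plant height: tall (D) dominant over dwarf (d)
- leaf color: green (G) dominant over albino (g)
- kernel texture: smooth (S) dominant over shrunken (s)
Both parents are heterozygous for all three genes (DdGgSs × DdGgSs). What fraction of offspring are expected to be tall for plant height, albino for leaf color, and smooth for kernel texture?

Trihybrid cross: DdGgSs × DdGgSs
Each trait segregates independently with a 3:1 phenotypic ratio, so each gene contributes 3/4 (dominant) or 1/4 (recessive).
Target: tall (plant height), albino (leaf color), smooth (kernel texture)
Probability = product of independent per-trait probabilities
= 3/4 × 1/4 × 3/4 = 9/64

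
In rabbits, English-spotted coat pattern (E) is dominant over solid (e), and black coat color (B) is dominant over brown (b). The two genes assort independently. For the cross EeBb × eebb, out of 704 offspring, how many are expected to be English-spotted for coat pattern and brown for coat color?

Dihybrid cross EeBb × eebb — consider each gene separately:
coat pattern: Ee × ee → 2 Ee, 2 ee → 2 E_ : 2 ee (out of 4)
coat color: Bb × bb → 2 Bb, 2 bb → 2 B_ : 2 bb (out of 4)
Looking for: English-spotted (E_) and brown (bb)
P(English-spotted) = 2/4, P(brown) = 2/4
P(both) = 2/4 × 2/4 = 4/16 = 1/4
Expected count = 1/4 × 704 = 176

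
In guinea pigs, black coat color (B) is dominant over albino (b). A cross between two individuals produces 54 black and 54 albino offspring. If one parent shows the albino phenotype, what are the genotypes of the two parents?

Observed offspring: 54 black, 54 albino
The observed ratio simplifies to 1:1. One parent shows albino, so its genotype must be bb. A 1:1 offspring split requires the other parent to be heterozygous (Bb).
Parent genotypes: bb × Bb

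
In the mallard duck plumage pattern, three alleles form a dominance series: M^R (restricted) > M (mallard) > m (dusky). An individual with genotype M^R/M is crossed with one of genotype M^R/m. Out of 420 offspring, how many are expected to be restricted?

Cross: M^R/M × M^R/m
Allele dominance: M^R > M > m
Offspring genotypes: 1 M^R/M^R, 1 M^R/m, 1 M^R/M, 1 M/m
Phenotype counts: 3 restricted, 1 mallard
restricted: 3 out of 4 → fraction 3/4
Expected count = 3/4 × 420 = 315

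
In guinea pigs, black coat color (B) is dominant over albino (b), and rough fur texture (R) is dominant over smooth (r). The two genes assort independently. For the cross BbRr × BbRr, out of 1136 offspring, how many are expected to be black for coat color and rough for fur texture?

Dihybrid cross BbRr × BbRr — consider each gene separately:
coat color: Bb × Bb → 1 BB, 2 Bb, 1 bb → 3 B_ : 1 bb (out of 4)
fur texture: Rr × Rr → 1 RR, 2 Rr, 1 rr → 3 R_ : 1 rr (out of 4)
Looking for: black (B_) and rough (R_)
P(black) = 3/4, P(rough) = 3/4
P(both) = 3/4 × 3/4 = 9/16
Expected count = 9/16 × 1136 = 639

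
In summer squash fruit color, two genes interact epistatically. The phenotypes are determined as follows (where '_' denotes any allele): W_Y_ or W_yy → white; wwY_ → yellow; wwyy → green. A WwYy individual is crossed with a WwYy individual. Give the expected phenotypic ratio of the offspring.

Cross: WwYy × WwYy — consider each gene separately:
W gene: Ww × Ww → 1 WW, 2 Ww, 1 ww → 3 W_ : 1 ww (out of 4)
Y gene: Yy × Yy → 1 YY, 2 Yy, 1 yy → 3 Y_ : 1 yy (out of 4)
Genotype classes (out of 4 × 4 = 16): W_Y_ = 3×3 = 9; W_yy = 3×1 = 3; wwY_ = 1×3 = 3; wwyy = 1×1 = 1
Apply the phenotype rules: W_Y_ (9) + W_yy (3) → white; wwY_ (3) → yellow; wwyy (1) → green
Phenotype counts (out of 16): 12 white, 3 yellow, 1 green
Ratio: 12 white : 3 yellow : 1 green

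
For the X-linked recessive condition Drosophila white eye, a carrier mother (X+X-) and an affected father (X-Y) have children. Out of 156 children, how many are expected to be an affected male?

Cross: X+X- × X-Y
Offspring: 1 X+X-, 1 X+Y, 1 X-X-, 1 X-Y
Probability of an affected male: 1/4
Expected count = 1/4 × 156 = 39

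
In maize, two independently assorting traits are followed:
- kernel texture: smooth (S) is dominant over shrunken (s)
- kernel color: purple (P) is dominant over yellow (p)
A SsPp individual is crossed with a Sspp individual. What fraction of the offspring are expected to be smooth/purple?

Dihybrid cross SsPp × Sspp — consider each gene separately:
kernel texture: Ss × Ss → 1 SS, 2 Ss, 1 ss → 3 S_ : 1 ss (out of 4)
kernel color: Pp × pp → 2 Pp, 2 pp → 2 P_ : 2 pp (out of 4)
Combine (counts out of 4 × 4 = 16): smooth/purple (S_P_) = 3×2 = 6; smooth/yellow (S_pp) = 3×2 = 6; shrunken/purple (ssP_) = 1×2 = 2; shrunken/yellow (sspp) = 1×2 = 2
Phenotype counts (out of 16): 6 smooth/purple, 6 smooth/yellow, 2 shrunken/purple, 2 shrunken/yellow
smooth/purple: 6 out of 16
Probability: 6/16 = 3/8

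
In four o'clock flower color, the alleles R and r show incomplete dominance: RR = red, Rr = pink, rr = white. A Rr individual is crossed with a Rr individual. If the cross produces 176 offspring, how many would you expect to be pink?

Punnett square for Rr × Rr:
Offspring genotypes: 1 RR, 2 Rr, 1 rr
Phenotype counts: 1 red, 2 pink, 1 white
pink: 2 out of 4 → fraction 1/2
Expected count = 1/2 × 176 = 88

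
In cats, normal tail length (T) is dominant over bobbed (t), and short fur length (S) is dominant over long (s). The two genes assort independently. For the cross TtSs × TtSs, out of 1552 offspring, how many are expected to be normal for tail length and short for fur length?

Dihybrid cross TtSs × TtSs — consider each gene separately:
tail length: Tt × Tt → 1 TT, 2 Tt, 1 tt → 3 T_ : 1 tt (out of 4)
fur length: Ss × Ss → 1 SS, 2 Ss, 1 ss → 3 S_ : 1 ss (out of 4)
Looking for: normal (T_) and short (S_)
P(normal) = 3/4, P(short) = 3/4
P(both) = 3/4 × 3/4 = 9/16
Expected count = 9/16 × 1552 = 873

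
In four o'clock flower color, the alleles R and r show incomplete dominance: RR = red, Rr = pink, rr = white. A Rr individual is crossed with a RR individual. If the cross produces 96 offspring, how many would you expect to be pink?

Punnett square for Rr × RR:
Offspring genotypes: 2 RR, 2 Rr
Phenotype counts: 2 red, 2 pink
pink: 2 out of 4 → fraction 1/2
Expected count = 1/2 × 96 = 48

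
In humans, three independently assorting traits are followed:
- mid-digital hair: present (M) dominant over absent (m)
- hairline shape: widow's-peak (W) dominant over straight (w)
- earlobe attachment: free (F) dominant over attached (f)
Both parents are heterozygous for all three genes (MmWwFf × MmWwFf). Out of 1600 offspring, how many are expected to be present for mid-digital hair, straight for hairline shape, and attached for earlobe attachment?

Trihybrid cross: MmWwFf × MmWwFf
Each trait segregates independently with a 3:1 phenotypic ratio, so each gene contributes 3/4 (dominant) or 1/4 (recessive).
Target: present (mid-digital hair), straight (hairline shape), attached (earlobe attachment)
Probability = product of independent per-trait probabilities
= 3/4 × 1/4 × 1/4 = 3/64
Expected count = 3/64 × 1600 = 75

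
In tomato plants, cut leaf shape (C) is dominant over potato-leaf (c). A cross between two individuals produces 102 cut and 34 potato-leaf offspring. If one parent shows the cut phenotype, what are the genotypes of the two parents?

Observed offspring: 102 cut, 34 potato-leaf
The observed ratio simplifies to 3:1. Potato-leaf (cc) offspring appear, so each parent must contribute one c allele. The parent stated to show cut carries C, so it is Cc. The other parent is then either Cc or cc: Cc × cc would give a 1:1 split, whereas Cc × Cc gives 3:1 — matching the data. So both parents are heterozygous (Cc × Cc).
Parent genotypes: Cc × Cc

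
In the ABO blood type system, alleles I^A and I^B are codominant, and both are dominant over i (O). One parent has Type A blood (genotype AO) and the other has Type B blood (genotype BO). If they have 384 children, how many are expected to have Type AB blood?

Cross: AO × BO
Possible offspring genotypes: 1 AB, 1 AO, 1 BO, 1 OO
Blood type counts: 1 Type AB, 1 Type A, 1 Type B, 1 Type O
Probability of Type AB: 1/4
Expected count = 1/4 × 384 = 96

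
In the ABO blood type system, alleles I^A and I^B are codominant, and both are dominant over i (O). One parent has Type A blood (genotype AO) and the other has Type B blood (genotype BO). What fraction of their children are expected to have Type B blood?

Cross: AO × BO
Possible offspring genotypes: 1 AB, 1 AO, 1 BO, 1 OO
Blood type counts: 1 Type AB, 1 Type A, 1 Type B, 1 Type O
Probability of Type B: 1/4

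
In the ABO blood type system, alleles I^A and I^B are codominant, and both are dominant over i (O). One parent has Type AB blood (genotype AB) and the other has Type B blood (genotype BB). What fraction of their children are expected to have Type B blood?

Cross: AB × BB
Possible offspring genotypes: 2 AB, 2 BB
Blood type counts: 2 Type AB, 2 Type B
Probability of Type B: 2/4 = 1/2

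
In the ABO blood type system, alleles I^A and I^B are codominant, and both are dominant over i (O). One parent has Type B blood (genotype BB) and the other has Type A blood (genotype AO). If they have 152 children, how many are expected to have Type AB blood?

Cross: BB × AO
Possible offspring genotypes: 2 AB, 2 BO
Blood type counts: 2 Type AB, 2 Type B
Probability of Type AB: 2/4 = 1/2
Expected count = 1/2 × 152 = 76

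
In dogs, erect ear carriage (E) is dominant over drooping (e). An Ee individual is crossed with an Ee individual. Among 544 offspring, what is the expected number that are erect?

Punnett square for Ee × Ee:
Offspring genotypes: 1 EE, 2 Ee, 1 ee
erect: 3, drooping: 1
erect: 3 out of 4 → fraction 3/4
Expected count = 3/4 × 544 = 408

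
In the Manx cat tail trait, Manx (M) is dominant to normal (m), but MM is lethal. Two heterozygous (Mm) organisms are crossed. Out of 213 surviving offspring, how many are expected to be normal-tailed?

Cross: Mm × Mm
Punnett square offspring (before lethality): 1 MM, 2 Mm, 1 mm
The MM genotype is lethal (embryos die); surviving offspring: 2 Mm, 1 mm
normal-tailed: 1 out of 3 → fraction 1/3
Expected count = 1/3 × 213 = 71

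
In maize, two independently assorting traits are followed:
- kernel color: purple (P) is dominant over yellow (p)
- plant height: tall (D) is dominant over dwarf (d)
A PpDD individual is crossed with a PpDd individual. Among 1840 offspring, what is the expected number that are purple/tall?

Dihybrid cross PpDD × PpDd — consider each gene separately:
kernel color: Pp × Pp → 1 PP, 2 Pp, 1 pp → 3 P_ : 1 pp (out of 4)
plant height: DD × Dd → 2 DD, 2 Dd → 4 D_ (out of 4)
Combine (counts out of 4 × 4 = 16): purple/tall (P_D_) = 3×4 = 12; yellow/tall (ppD_) = 1×4 = 4
Phenotype counts (out of 16): 12 purple/tall, 4 yellow/tall
purple/tall: 12 out of 16 → fraction 3/4
Expected count = 3/4 × 1840 = 1380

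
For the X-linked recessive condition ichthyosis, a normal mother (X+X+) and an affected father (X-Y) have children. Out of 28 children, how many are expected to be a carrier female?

Cross: X+X+ × X-Y
Offspring: 2 X+X-, 2 X+Y
Probability of a carrier female: 2/4 = 1/2
Expected count = 1/2 × 28 = 14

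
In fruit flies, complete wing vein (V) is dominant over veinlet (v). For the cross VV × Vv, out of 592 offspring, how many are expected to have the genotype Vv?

Punnett square for VV × Vv:
Offspring genotypes: 2 VV, 2 Vv
Total offspring: 4
Count with target: 2
Probability: 2/4 = 1/2
Expected count = 1/2 × 592 = 296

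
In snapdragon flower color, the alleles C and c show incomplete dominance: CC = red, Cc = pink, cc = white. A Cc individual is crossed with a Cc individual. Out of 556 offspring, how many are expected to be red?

Punnett square for Cc × Cc:
Offspring genotypes: 1 CC, 2 Cc, 1 cc
Phenotype counts: 1 red, 2 pink, 1 white
red: 1 out of 4 → fraction 1/4
Expected count = 1/4 × 556 = 139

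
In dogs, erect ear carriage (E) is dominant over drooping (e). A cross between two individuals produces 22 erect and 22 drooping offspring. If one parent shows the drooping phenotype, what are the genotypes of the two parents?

Observed offspring: 22 erect, 22 drooping
The observed ratio simplifies to 1:1. One parent shows drooping, so its genotype must be ee. A 1:1 offspring split requires the other parent to be heterozygous (Ee).
Parent genotypes: ee × Ee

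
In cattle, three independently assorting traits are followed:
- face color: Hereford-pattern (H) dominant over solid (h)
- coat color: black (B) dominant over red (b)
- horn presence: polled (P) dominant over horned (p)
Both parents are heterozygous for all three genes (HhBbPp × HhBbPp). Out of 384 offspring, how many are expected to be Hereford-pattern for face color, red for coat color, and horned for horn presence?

Trihybrid cross: HhBbPp × HhBbPp
Each trait segregates independently with a 3:1 phenotypic ratio, so each gene contributes 3/4 (dominant) or 1/4 (recessive).
Target: Hereford-pattern (face color), red (coat color), horned (horn presence)
Probability = product of independent per-trait probabilities
= 3/4 × 1/4 × 1/4 = 3/64
Expected count = 3/64 × 384 = 18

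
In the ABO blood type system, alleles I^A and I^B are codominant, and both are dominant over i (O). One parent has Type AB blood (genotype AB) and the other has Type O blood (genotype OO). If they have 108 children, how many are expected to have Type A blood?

Cross: AB × OO
Possible offspring genotypes: 2 AO, 2 BO
Blood type counts: 2 Type A, 2 Type B
Probability of Type A: 2/4 = 1/2
Expected count = 1/2 × 108 = 54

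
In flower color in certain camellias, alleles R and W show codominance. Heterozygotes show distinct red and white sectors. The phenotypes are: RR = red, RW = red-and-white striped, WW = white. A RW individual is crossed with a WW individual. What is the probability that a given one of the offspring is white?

Punnett square for RW × WW:
Offspring genotypes: 2 RW, 2 WW
Phenotype counts: 2 red-and-white striped, 2 white
white: 2 out of 4
Probability: 2/4 = 1/2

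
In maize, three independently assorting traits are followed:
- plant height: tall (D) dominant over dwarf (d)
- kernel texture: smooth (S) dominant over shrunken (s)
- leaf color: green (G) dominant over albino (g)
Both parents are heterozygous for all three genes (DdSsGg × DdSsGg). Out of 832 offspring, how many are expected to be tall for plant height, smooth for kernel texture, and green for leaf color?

Trihybrid cross: DdSsGg × DdSsGg
Each trait segregates independently with a 3:1 phenotypic ratio, so each gene contributes 3/4 (dominant) or 1/4 (recessive).
Target: tall (plant height), smooth (kernel texture), green (leaf color)
Probability = product of independent per-trait probabilities
= 3/4 × 3/4 × 3/4 = 27/64
Expected count = 27/64 × 832 = 351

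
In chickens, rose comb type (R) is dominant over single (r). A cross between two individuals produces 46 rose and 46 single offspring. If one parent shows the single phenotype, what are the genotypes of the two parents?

Observed offspring: 46 rose, 46 single
The observed ratio simplifies to 1:1. One parent shows single, so its genotype must be rr. A 1:1 offspring split requires the other parent to be heterozygous (Rr).
Parent genotypes: rr × Rr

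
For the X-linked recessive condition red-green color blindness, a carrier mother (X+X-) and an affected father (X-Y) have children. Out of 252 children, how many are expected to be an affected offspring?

Cross: X+X- × X-Y
Offspring: 1 X+X-, 1 X+Y, 1 X-X-, 1 X-Y
Probability of an affected offspring: 2/4 = 1/2
Expected count = 1/2 × 252 = 126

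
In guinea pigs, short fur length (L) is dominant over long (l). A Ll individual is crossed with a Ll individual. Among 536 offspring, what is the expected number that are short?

Punnett square for Ll × Ll:
Offspring genotypes: 1 LL, 2 Ll, 1 ll
short: 3, long: 1
short: 3 out of 4 → fraction 3/4
Expected count = 3/4 × 536 = 402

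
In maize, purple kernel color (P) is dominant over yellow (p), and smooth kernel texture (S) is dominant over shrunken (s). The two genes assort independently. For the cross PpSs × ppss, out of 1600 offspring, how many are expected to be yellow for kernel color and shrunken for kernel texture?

Dihybrid cross PpSs × ppss — consider each gene separately:
kernel color: Pp × pp → 2 Pp, 2 pp → 2 P_ : 2 pp (out of 4)
kernel texture: Ss × ss → 2 Ss, 2 ss → 2 S_ : 2 ss (out of 4)
Looking for: yellow (pp) and shrunken (ss)
P(yellow) = 2/4, P(shrunken) = 2/4
P(both) = 2/4 × 2/4 = 4/16 = 1/4
Expected count = 1/4 × 1600 = 400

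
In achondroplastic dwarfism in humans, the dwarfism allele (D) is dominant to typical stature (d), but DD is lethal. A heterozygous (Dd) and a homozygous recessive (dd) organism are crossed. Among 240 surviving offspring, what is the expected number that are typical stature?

Cross: Dd × dd
Punnett square offspring (before lethality): 2 Dd, 2 dd
No DD offspring are produced in this cross.
typical stature: 2 out of 4 → fraction 1/2
Expected count = 1/2 × 240 = 120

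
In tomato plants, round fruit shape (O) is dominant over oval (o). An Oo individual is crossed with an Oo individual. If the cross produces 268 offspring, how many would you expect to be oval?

Punnett square for Oo × Oo:
Offspring genotypes: 1 OO, 2 Oo, 1 oo
round: 3, oval: 1
oval: 1 out of 4 → fraction 1/4
Expected count = 1/4 × 268 = 67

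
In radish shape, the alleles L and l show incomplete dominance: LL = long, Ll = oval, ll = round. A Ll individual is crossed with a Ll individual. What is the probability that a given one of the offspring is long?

Punnett square for Ll × Ll:
Offspring genotypes: 1 LL, 2 Ll, 1 ll
Phenotype counts: 1 long, 2 oval, 1 round
long: 1 out of 4
Probability: 1/4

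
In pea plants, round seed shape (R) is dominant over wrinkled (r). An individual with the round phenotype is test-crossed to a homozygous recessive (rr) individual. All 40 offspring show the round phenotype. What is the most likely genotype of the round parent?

Test cross: ? × rr
All offspring are round.
If the unknown parent were heterozygous (Rr), about half of 40 offspring would be wrinkled; none are. The unknown parent is most likely homozygous dominant (RR).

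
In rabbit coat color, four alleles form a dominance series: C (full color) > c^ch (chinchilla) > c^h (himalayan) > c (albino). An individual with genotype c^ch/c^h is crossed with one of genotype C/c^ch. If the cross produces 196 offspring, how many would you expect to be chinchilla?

Cross: c^ch/c^h × C/c^ch
Allele dominance: C > c^ch > c^h > c
Offspring genotypes: 1 C/c^ch, 1 c^ch/c^ch, 1 C/c^h, 1 c^ch/c^h
Phenotype counts: 2 full color, 2 chinchilla
chinchilla: 2 out of 4 → fraction 1/2
Expected count = 1/2 × 196 = 98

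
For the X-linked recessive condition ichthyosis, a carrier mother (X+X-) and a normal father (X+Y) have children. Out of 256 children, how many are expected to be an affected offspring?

Cross: X+X- × X+Y
Offspring: 1 X+X+, 1 X+Y, 1 X+X-, 1 X-Y
Probability of an affected offspring: 1/4
Expected count = 1/4 × 256 = 64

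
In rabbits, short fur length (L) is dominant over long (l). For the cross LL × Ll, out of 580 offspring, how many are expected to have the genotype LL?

Punnett square for LL × Ll:
Offspring genotypes: 2 LL, 2 Ll
Total offspring: 4
Count with target: 2
Probability: 2/4 = 1/2
Expected count = 1/2 × 580 = 290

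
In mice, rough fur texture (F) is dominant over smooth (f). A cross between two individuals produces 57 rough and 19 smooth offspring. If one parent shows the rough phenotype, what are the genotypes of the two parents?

Observed offspring: 57 rough, 19 smooth
The observed ratio simplifies to 3:1. Smooth (ff) offspring appear, so each parent must contribute one f allele. The parent stated to show rough carries F, so it is Ff. The other parent is then either Ff or ff: Ff × ff would give a 1:1 split, whereas Ff × Ff gives 3:1 — matching the data. So both parents are heterozygous (Ff × Ff).
Parent genotypes: Ff × Ff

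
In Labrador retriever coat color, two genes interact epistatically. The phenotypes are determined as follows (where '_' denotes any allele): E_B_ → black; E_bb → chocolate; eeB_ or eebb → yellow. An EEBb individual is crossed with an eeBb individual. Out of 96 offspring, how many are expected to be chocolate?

Cross: EEBb × eeBb — consider each gene separately:
E gene: EE × ee → 4 Ee → 4 E_ (out of 4)
B gene: Bb × Bb → 1 BB, 2 Bb, 1 bb → 3 B_ : 1 bb (out of 4)
Genotype classes (out of 4 × 4 = 16): E_B_ = 4×3 = 12; E_bb = 4×1 = 4
Apply the phenotype rules: E_B_ (12) → black; E_bb (4) → chocolate
Phenotype counts (out of 16): 12 black, 4 chocolate
chocolate: 4 out of 16 → fraction 1/4
Expected count = 1/4 × 96 = 24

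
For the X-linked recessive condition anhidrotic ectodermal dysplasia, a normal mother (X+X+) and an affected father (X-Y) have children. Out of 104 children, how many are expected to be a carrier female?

Cross: X+X+ × X-Y
Offspring: 2 X+X-, 2 X+Y
Probability of a carrier female: 2/4 = 1/2
Expected count = 1/2 × 104 = 52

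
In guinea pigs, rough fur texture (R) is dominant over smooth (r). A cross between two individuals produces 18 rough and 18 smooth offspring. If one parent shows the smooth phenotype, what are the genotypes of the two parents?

Observed offspring: 18 rough, 18 smooth
The observed ratio simplifies to 1:1. One parent shows smooth, so its genotype must be rr. A 1:1 offspring split requires the other parent to be heterozygous (Rr).
Parent genotypes: rr × Rr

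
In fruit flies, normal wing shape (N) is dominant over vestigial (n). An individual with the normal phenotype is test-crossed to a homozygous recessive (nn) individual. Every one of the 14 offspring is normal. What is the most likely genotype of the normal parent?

Test cross: ? × nn
All offspring are normal.
If the unknown parent were heterozygous (Nn), about half of 14 offspring would be vestigial; none are. The unknown parent is most likely homozygous dominant (NN).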